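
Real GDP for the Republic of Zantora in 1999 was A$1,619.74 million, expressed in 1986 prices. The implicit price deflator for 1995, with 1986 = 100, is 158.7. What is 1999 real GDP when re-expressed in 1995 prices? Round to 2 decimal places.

Real GDP in 1995 prices = Real GDP in 1986 prices × (P_1995/P_1986) = 1619.74 × 1.587 = 2570.53.

A$2,570.53 million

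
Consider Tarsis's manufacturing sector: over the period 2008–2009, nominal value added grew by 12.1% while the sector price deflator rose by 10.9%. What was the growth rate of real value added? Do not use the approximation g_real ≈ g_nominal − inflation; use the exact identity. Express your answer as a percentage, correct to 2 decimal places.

(1 + g_nom) = (1 + g_real)(1 + π), so g_real = 1.1210 / 1.1090 − 1 = 0.01082.

1.08%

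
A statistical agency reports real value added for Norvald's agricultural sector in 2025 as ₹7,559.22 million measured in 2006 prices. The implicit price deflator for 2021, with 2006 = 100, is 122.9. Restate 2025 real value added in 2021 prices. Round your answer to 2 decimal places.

₹9,290.28 million

Real value added in 2021 prices = Real value added in 2006 prices × (P_2021/P_2006) = 7559.22 × 1.229 = 9290.28.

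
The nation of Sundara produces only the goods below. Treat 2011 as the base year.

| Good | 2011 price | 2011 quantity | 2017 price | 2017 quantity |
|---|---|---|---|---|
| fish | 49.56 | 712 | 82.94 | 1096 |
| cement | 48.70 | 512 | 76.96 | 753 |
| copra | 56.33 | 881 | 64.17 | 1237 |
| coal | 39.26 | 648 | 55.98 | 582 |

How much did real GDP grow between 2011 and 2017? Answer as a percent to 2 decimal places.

35.65%

Real GDP 2011 = Nominal GDP 2011 = 49.56·712 + 48.70·512 + 56.33·881 + 39.26·648 = 135288.33.
Real GDP 2017 (at 2011 prices) = 49.56·1096 + 48.70·753 + 56.33·1237 + 39.26·582 = 183518.39.
Real growth = 183518.39/135288.33 − 1 = 0.3565.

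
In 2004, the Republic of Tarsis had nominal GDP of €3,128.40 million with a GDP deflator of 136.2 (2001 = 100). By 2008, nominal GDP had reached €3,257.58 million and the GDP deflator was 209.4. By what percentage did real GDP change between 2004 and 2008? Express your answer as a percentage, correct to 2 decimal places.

-32.27%

Real GDP 2004 = 3128.40 / 1.362 = 2296.92.
Real GDP 2008 = 3257.58 / 2.094 = 1555.67.
Real growth = 1555.67 / 2296.92 − 1 = -0.3227.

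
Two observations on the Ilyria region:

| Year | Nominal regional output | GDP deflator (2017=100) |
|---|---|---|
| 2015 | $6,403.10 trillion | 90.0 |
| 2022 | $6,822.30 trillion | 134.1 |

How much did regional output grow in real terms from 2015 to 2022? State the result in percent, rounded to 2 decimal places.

-28.49%

Real regional output 2015 = 6403.10 / 0.900 = 7114.56.
Real regional output 2022 = 6822.30 / 1.341 = 5087.47.
Real growth = 5087.47 / 7114.56 − 1 = -0.2849.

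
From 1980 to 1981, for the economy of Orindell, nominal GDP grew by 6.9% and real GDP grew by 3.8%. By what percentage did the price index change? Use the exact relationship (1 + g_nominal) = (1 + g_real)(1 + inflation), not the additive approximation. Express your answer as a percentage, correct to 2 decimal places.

2.99%

(1 + g_nom) = (1 + g_real)(1 + π), so π = 1.0690 / 1.0380 − 1 = 0.02987.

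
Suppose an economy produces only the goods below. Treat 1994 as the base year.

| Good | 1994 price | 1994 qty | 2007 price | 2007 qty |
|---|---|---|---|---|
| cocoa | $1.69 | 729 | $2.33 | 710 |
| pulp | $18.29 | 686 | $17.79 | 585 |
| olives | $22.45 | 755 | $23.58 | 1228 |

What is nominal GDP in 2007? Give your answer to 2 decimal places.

Nominal GDP 2007 = Σ (p_2007 × q_2007) = 2.33·710 + 17.79·585 + 23.58·1228 = 41017.69.

$41017.69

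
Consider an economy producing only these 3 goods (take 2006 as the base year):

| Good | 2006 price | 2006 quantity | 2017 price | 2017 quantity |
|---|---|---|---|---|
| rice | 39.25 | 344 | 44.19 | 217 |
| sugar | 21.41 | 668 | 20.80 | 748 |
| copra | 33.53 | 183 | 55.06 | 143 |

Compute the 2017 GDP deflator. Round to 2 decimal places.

Nominal GDP 2017 = 44.19·217 + 20.80·748 + 55.06·143 = 33021.21.
Real GDP 2017 (at 2006 prices) = 39.25·217 + 21.41·748 + 33.53·143 = 29326.72.
Deflator = Nominal/Real × 100 = 33021.21/29326.72 × 100 = 112.598.

112.60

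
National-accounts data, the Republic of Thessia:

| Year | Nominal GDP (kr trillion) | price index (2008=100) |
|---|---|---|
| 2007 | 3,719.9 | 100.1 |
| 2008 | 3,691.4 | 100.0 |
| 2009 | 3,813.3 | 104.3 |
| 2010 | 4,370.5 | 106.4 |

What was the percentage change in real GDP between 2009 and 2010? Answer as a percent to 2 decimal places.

Real GDP 2009 = 3813.3/1.043 = 3656.09.
Real GDP 2010 = 4370.5/1.064 = 4107.61.
Change = 4107.61/3656.09 − 1 = 0.1235.

12.35%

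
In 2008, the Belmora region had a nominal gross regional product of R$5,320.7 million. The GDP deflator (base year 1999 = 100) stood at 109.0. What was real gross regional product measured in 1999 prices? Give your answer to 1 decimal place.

Real gross regional product = Nominal / (GDP deflator/100) = 5320.7 / 1.090 = 4881.38.

R$4,881.4 million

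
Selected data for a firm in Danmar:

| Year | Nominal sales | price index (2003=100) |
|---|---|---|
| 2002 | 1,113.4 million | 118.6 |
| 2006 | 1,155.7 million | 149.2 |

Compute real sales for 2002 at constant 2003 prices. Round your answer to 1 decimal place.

938.8 million

Real sales = Nominal / (price index/100) = 1113.4 / 1.186 = 938.79.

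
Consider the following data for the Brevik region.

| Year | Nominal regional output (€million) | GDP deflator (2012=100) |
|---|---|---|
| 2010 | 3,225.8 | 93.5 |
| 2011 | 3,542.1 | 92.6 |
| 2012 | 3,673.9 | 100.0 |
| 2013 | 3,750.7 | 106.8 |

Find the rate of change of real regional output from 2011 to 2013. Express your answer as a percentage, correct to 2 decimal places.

-8.19%

Real regional output 2011 = 3542.1/0.926 = 3825.16.
Real regional output 2013 = 3750.7/1.068 = 3511.89.
Change = 3511.89/3825.16 − 1 = -0.0819.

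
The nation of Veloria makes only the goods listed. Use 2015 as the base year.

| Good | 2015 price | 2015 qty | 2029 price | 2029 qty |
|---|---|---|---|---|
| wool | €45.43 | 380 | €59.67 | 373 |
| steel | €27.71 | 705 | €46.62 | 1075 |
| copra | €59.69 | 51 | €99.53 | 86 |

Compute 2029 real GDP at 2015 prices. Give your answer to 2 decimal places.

€51866.98

Real GDP 2029 = Σ (p_2015 × q_2029) = 45.43·373 + 27.71·1075 + 59.69·86 = 51866.98.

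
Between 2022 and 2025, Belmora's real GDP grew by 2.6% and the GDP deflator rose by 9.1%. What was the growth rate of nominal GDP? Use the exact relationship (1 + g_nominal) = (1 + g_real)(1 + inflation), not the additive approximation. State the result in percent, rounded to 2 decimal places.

11.94%

(1 + g_nom) = (1 + g_real)(1 + π) = 1.0260 × 1.0910 = 1.11937.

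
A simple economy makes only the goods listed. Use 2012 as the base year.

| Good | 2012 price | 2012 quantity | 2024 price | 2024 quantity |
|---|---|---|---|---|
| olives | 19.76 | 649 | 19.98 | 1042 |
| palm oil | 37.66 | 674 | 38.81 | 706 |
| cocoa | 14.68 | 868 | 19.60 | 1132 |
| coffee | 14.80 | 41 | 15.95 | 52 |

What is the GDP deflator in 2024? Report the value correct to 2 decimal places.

110.33

Nominal GDP 2024 = 19.98·1042 + 38.81·706 + 19.60·1132 + 15.95·52 = 71235.62.
Real GDP 2024 (at 2012 prices) = 19.76·1042 + 37.66·706 + 14.68·1132 + 14.80·52 = 64565.24.
Deflator = Nominal/Real × 100 = 71235.62/64565.24 × 100 = 110.331.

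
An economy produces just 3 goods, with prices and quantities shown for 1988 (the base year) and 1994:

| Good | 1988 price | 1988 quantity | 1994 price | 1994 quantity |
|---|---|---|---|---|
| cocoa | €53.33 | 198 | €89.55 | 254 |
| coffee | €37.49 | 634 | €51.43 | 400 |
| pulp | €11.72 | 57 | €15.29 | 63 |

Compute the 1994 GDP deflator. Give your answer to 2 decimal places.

Nominal GDP 1994 = 89.55·254 + 51.43·400 + 15.29·63 = 44280.97.
Real GDP 1994 (at 1988 prices) = 53.33·254 + 37.49·400 + 11.72·63 = 29280.18.
Deflator = Nominal/Real × 100 = 44280.97/29280.18 × 100 = 151.232.

151.23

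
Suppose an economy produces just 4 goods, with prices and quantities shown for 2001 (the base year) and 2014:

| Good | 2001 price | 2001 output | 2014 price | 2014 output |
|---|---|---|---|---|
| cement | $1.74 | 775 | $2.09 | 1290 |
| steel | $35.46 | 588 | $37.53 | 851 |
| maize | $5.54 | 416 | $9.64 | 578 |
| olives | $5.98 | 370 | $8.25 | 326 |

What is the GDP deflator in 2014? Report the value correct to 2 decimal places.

Nominal GDP 2014 = 2.09·1290 + 37.53·851 + 9.64·578 + 8.25·326 = 42895.55.
Real GDP 2014 (at 2001 prices) = 1.74·1290 + 35.46·851 + 5.54·578 + 5.98·326 = 37572.66.
Deflator = Nominal/Real × 100 = 42895.55/37572.66 × 100 = 114.167.

114.17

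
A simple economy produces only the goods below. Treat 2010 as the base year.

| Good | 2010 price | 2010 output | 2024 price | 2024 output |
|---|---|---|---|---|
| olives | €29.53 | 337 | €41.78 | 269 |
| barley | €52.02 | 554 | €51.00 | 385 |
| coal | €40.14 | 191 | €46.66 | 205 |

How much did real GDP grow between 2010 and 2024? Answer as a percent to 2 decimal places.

-22.05%

Real GDP 2010 = Nominal GDP 2010 = 29.53·337 + 52.02·554 + 40.14·191 = 46437.43.
Real GDP 2024 (at 2010 prices) = 29.53·269 + 52.02·385 + 40.14·205 = 36199.97.
Real growth = 36199.97/46437.43 − 1 = -0.2205.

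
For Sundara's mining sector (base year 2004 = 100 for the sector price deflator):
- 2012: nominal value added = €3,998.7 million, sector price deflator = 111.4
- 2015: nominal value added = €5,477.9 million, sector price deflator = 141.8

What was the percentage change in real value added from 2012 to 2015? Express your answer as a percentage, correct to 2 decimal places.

Deflate each year: 2012 → 3998.7/1.114 = 3589.50; 2015 → 5477.9/1.418 = 3863.12.
So real value added changed by 3863.12/3589.50 − 1 = 0.0762, i.e. 7.62%.

7.62%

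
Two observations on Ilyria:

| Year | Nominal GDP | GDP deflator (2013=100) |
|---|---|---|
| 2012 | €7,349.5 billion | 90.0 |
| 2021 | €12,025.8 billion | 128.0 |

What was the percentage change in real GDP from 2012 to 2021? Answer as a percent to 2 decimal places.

Real GDP 2012 = 7349.5 / 0.900 = 8166.11.
Real GDP 2021 = 12025.8 / 1.280 = 9395.16.
Real growth = 9395.16 / 8166.11 − 1 = 0.1505.

15.05%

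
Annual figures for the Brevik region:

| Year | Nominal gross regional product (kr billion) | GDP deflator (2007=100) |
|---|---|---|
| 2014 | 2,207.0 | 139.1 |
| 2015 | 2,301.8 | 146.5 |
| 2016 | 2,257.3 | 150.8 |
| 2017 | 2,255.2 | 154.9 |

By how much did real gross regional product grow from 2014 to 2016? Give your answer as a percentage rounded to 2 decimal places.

-5.66%

Real gross regional product 2014 = 2207.0/1.391 = 1586.63.
Real gross regional product 2016 = 2257.3/1.508 = 1496.88.
Change = 1496.88/1586.63 − 1 = -0.0566.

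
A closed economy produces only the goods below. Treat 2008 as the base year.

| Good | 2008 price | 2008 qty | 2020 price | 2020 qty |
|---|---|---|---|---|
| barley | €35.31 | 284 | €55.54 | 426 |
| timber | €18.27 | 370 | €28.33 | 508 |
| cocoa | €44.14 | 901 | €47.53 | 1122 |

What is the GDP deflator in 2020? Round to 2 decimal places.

123.74

Nominal GDP 2020 = 55.54·426 + 28.33·508 + 47.53·1122 = 91380.34.
Real GDP 2020 (at 2008 prices) = 35.31·426 + 18.27·508 + 44.14·1122 = 73848.30.
Deflator = Nominal/Real × 100 = 91380.34/73848.30 × 100 = 123.741.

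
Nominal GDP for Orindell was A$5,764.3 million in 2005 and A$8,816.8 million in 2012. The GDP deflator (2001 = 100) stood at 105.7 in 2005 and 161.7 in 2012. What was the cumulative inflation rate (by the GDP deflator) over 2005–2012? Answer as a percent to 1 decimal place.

Price-level change = 161.7 / 105.7 − 1 = 0.5298.

53.0%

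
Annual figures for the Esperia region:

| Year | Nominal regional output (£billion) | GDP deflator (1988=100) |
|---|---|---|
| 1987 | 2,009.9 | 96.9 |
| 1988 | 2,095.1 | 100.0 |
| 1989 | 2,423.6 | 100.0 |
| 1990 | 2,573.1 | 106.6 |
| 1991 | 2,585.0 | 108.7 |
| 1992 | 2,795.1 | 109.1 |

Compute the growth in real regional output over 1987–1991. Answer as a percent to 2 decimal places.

14.65%

Real regional output 1987 = 2009.9/0.969 = 2074.20.
Real regional output 1991 = 2585.0/1.087 = 2378.10.
Change = 2378.10/2074.20 − 1 = 0.1465.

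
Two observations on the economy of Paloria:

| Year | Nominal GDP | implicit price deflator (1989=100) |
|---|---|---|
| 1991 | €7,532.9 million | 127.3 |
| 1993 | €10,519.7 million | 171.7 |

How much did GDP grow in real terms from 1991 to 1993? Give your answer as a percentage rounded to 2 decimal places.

Real GDP 1991 = 7532.9 / 1.273 = 5917.44.
Real GDP 1993 = 10519.7 / 1.717 = 6126.79.
Real growth = 6126.79 / 5917.44 − 1 = 0.0354.

3.54%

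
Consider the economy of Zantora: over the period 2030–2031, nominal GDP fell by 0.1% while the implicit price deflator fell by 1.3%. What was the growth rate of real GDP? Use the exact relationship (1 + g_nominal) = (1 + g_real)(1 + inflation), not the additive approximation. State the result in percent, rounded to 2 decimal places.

1.22%

(1 + g_nom) = (1 + g_real)(1 + π), so g_real = 0.9990 / 0.9870 − 1 = 0.01216.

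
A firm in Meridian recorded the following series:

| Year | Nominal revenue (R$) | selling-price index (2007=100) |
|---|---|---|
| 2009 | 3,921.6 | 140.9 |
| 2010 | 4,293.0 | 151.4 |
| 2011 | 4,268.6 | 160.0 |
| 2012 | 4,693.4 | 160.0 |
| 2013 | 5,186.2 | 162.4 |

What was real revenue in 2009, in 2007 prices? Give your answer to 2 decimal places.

Real revenue 2009 = 3921.6 / 1.409 = 2783.25.

R$2,783.25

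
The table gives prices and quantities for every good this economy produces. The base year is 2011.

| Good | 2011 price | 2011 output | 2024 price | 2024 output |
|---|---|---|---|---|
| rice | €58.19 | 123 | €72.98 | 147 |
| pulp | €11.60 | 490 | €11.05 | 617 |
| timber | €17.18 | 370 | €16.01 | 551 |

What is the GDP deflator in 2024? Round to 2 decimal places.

Nominal GDP 2024 = 72.98·147 + 11.05·617 + 16.01·551 = 26367.42.
Real GDP 2024 (at 2011 prices) = 58.19·147 + 11.60·617 + 17.18·551 = 25177.31.
Deflator = Nominal/Real × 100 = 26367.42/25177.31 × 100 = 104.727.

104.73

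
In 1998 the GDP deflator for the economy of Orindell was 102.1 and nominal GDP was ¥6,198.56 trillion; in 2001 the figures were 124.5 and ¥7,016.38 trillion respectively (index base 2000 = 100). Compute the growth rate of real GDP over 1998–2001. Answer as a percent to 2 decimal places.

Real GDP 1998 = 6198.56 / 1.021 = 6071.07.
Real GDP 2001 = 7016.38 / 1.245 = 5635.65.
Real growth = 5635.65 / 6071.07 − 1 = -0.0717.

-7.17%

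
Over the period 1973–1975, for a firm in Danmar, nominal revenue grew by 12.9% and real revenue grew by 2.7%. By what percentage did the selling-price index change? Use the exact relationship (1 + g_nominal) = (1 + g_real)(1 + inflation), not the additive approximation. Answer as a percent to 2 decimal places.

(1 + g_nom) = (1 + g_real)(1 + π), so π = 1.1290 / 1.0270 − 1 = 0.09932.

9.93%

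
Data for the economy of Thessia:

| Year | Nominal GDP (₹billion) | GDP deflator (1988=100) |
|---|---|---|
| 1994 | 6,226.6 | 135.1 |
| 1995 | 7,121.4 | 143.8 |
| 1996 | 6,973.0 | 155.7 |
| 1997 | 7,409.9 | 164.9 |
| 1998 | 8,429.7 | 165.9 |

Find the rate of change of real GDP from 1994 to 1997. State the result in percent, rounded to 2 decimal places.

Real GDP 1994 = 6226.6/1.351 = 4608.88.
Real GDP 1997 = 7409.9/1.649 = 4493.57.
Change = 4493.57/4608.88 − 1 = -0.0250.

-2.50%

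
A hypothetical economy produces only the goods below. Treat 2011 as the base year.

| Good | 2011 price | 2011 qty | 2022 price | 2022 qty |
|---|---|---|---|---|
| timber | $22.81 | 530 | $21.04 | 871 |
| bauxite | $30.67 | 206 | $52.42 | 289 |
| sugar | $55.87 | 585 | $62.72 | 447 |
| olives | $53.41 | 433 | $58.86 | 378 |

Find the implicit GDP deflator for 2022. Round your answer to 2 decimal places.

Nominal GDP 2022 = 21.04·871 + 52.42·289 + 62.72·447 + 58.86·378 = 83760.14.
Real GDP 2022 (at 2011 prices) = 22.81·871 + 30.67·289 + 55.87·447 + 53.41·378 = 73894.01.
Deflator = Nominal/Real × 100 = 83760.14/73894.01 × 100 = 113.352.

113.35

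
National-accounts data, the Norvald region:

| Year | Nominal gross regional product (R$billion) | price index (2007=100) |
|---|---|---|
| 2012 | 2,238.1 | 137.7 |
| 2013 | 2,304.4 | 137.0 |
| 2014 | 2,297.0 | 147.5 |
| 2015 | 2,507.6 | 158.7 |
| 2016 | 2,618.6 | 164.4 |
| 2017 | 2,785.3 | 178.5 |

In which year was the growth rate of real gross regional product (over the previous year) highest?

2013

2013: real = 2304.4/1.370 = 1682.04; growth vs 2012 (1625.34) = 3.49%.
2014: real = 2297.0/1.475 = 1557.29; growth vs 2013 (1682.04) = -7.42%.
2015: real = 2507.6/1.587 = 1580.09; growth vs 2014 (1557.29) = 1.46%.
2016: real = 2618.6/1.644 = 1592.82; growth vs 2015 (1580.09) = 0.81%.
2017: real = 2785.3/1.785 = 1560.39; growth vs 2016 (1592.82) = -2.04%.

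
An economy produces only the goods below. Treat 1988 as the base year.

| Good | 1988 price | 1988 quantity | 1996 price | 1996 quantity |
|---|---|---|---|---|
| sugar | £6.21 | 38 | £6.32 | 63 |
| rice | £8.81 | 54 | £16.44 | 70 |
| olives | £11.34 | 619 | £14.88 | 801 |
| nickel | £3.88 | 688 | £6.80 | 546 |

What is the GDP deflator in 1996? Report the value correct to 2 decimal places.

140.71

Nominal GDP 1996 = 6.32·63 + 16.44·70 + 14.88·801 + 6.80·546 = 17180.64.
Real GDP 1996 (at 1988 prices) = 6.21·63 + 8.81·70 + 11.34·801 + 3.88·546 = 12209.75.
Deflator = Nominal/Real × 100 = 17180.64/12209.75 × 100 = 140.712.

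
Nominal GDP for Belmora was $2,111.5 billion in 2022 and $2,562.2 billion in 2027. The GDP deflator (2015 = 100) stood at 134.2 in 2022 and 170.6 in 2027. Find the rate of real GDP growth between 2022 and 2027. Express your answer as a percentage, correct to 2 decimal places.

Real GDP 2022 = 2111.5 / 1.342 = 1573.40.
Real GDP 2027 = 2562.2 / 1.706 = 1501.88.
Real growth = 1501.88 / 1573.40 − 1 = -0.0455.

-4.55%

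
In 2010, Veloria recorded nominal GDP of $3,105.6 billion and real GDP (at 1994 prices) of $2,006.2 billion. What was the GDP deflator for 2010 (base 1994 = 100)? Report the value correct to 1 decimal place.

154.8

GDP deflator = (Nominal / Real) × 100 = 3105.6 / 2006.2 × 100 = 154.80.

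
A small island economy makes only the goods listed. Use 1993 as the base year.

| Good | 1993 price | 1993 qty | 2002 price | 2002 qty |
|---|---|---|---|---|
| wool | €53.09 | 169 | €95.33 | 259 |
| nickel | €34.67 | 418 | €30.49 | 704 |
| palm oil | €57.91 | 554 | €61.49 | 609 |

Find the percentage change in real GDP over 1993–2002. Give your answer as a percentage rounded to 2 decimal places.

32.19%

Real GDP 1993 = Nominal GDP 1993 = 53.09·169 + 34.67·418 + 57.91·554 = 55546.41.
Real GDP 2002 (at 1993 prices) = 53.09·259 + 34.67·704 + 57.91·609 = 73425.18.
Real growth = 73425.18/55546.41 − 1 = 0.3219.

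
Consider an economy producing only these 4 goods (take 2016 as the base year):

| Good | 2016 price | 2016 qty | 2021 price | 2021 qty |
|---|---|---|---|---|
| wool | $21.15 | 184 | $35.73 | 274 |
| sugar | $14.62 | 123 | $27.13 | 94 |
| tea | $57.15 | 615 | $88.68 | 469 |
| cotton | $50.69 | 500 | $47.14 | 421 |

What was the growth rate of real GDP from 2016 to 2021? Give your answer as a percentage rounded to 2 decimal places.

-16.42%

Real GDP 2016 = Nominal GDP 2016 = 21.15·184 + 14.62·123 + 57.15·615 + 50.69·500 = 66182.11.
Real GDP 2021 (at 2016 prices) = 21.15·274 + 14.62·94 + 57.15·469 + 50.69·421 = 55313.22.
Real growth = 55313.22/66182.11 − 1 = -0.1642.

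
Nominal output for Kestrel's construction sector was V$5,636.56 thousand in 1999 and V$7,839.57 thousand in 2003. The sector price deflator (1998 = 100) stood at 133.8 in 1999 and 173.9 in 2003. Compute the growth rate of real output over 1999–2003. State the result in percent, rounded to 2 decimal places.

Deflate each year: 1999 → 5636.56/1.338 = 4212.68; 2003 → 7839.57/1.739 = 4508.09.
So real output changed by 4508.09/4212.68 − 1 = 0.0701, i.e. 7.01%.

7.01%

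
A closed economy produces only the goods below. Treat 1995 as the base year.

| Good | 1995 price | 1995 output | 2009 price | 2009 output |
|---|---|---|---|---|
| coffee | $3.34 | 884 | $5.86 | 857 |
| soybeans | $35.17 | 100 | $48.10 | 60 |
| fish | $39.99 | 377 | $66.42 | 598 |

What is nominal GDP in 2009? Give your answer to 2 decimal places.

Nominal GDP 2009 = Σ (p_2009 × q_2009) = 5.86·857 + 48.10·60 + 66.42·598 = 47627.18.

$47627.18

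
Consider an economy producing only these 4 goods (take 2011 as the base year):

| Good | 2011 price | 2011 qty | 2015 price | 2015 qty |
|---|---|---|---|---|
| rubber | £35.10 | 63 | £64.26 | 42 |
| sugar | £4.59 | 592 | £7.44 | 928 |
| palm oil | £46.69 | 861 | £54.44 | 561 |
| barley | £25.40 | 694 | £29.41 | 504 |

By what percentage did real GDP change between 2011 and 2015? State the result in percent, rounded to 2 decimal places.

-28.73%

Real GDP 2011 = Nominal GDP 2011 = 35.10·63 + 4.59·592 + 46.69·861 + 25.40·694 = 62756.27.
Real GDP 2015 (at 2011 prices) = 35.10·42 + 4.59·928 + 46.69·561 + 25.40·504 = 44728.41.
Real growth = 44728.41/62756.27 − 1 = -0.2873.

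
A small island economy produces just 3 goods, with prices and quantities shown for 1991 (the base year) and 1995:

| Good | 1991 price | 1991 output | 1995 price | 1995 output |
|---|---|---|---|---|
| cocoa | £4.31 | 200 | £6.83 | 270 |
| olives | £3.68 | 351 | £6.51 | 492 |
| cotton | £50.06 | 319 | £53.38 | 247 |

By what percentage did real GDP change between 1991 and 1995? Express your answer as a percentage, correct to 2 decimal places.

-15.36%

Real GDP 1991 = Nominal GDP 1991 = 4.31·200 + 3.68·351 + 50.06·319 = 18122.82.
Real GDP 1995 (at 1991 prices) = 4.31·270 + 3.68·492 + 50.06·247 = 15339.08.
Real growth = 15339.08/18122.82 − 1 = -0.1536.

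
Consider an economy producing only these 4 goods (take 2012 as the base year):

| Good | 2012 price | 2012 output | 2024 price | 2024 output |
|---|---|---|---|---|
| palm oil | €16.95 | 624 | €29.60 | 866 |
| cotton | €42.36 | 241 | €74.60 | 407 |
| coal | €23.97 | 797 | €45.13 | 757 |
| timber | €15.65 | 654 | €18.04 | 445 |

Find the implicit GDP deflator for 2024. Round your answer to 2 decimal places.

Nominal GDP 2024 = 29.60·866 + 74.60·407 + 45.13·757 + 18.04·445 = 98187.01.
Real GDP 2024 (at 2012 prices) = 16.95·866 + 42.36·407 + 23.97·757 + 15.65·445 = 57028.76.
Deflator = Nominal/Real × 100 = 98187.01/57028.76 × 100 = 172.171.

172.17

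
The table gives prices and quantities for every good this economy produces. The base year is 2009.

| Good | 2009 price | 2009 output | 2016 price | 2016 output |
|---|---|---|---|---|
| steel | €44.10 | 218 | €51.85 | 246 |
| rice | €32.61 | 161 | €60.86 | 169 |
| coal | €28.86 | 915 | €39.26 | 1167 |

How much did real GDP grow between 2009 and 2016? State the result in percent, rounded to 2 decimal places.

Real GDP 2009 = Nominal GDP 2009 = 44.10·218 + 32.61·161 + 28.86·915 = 41270.91.
Real GDP 2016 (at 2009 prices) = 44.10·246 + 32.61·169 + 28.86·1167 = 50039.31.
Real growth = 50039.31/41270.91 − 1 = 0.2125.

21.25%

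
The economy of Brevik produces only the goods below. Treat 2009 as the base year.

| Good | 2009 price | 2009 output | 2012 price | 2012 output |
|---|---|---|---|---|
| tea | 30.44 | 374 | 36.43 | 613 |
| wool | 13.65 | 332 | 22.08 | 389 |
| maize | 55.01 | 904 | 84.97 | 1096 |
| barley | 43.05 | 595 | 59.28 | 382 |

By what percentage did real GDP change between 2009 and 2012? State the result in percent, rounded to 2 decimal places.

Real GDP 2009 = Nominal GDP 2009 = 30.44·374 + 13.65·332 + 55.01·904 + 43.05·595 = 91260.15.
Real GDP 2012 (at 2009 prices) = 30.44·613 + 13.65·389 + 55.01·1096 + 43.05·382 = 100705.63.
Real growth = 100705.63/91260.15 − 1 = 0.1035.

10.35%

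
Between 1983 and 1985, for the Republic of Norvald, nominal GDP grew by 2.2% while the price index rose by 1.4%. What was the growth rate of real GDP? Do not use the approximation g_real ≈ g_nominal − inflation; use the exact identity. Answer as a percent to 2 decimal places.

(1 + g_nom) = (1 + g_real)(1 + π), so g_real = 1.0220 / 1.0140 − 1 = 0.00789.

0.79%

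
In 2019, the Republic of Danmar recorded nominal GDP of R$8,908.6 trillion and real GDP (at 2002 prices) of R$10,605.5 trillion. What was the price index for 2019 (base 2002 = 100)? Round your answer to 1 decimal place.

price index = (Nominal / Real) × 100 = 8908.6 / 10605.5 × 100 = 84.00.

84.0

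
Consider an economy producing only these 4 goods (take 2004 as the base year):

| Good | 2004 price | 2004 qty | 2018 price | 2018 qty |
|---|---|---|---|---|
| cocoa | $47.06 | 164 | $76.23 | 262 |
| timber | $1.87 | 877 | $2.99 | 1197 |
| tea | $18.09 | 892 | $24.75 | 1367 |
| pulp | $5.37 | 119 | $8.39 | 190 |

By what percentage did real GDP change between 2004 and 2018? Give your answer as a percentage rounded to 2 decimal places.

54.28%

Real GDP 2004 = Nominal GDP 2004 = 47.06·164 + 1.87·877 + 18.09·892 + 5.37·119 = 26133.14.
Real GDP 2018 (at 2004 prices) = 47.06·262 + 1.87·1197 + 18.09·1367 + 5.37·190 = 40317.44.
Real growth = 40317.44/26133.14 − 1 = 0.5428.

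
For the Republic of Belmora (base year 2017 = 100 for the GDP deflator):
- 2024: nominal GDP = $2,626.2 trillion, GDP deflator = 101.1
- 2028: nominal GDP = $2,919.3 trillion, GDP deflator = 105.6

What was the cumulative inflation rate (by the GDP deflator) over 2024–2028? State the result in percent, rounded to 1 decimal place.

Price-level change = 105.6 / 101.1 − 1 = 0.0445.

4.5%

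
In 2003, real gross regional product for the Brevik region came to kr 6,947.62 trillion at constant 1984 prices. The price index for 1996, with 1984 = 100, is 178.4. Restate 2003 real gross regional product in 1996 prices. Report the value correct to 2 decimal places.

Real gross regional product in 1996 prices = Real gross regional product in 1984 prices × (P_1996/P_1984) = 6947.62 × 1.784 = 12394.55.

kr 12,394.55 trillion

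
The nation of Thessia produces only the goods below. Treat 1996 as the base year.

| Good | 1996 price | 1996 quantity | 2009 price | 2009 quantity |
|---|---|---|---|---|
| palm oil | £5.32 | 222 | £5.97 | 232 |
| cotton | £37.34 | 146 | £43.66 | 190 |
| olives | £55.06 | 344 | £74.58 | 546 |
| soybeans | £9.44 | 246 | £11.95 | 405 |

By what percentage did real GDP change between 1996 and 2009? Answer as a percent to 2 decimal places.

51.33%

Real GDP 1996 = Nominal GDP 1996 = 5.32·222 + 37.34·146 + 55.06·344 + 9.44·246 = 27895.56.
Real GDP 2009 (at 1996 prices) = 5.32·232 + 37.34·190 + 55.06·546 + 9.44·405 = 42214.80.
Real growth = 42214.80/27895.56 − 1 = 0.5133.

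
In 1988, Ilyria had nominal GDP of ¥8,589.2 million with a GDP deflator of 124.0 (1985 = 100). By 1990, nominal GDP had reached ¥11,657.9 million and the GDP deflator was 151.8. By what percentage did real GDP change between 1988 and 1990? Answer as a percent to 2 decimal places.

Real GDP 1988 = 8589.2 / 1.240 = 6926.77.
Real GDP 1990 = 11657.9 / 1.518 = 7679.78.
Real growth = 7679.78 / 6926.77 − 1 = 0.1087.

10.87%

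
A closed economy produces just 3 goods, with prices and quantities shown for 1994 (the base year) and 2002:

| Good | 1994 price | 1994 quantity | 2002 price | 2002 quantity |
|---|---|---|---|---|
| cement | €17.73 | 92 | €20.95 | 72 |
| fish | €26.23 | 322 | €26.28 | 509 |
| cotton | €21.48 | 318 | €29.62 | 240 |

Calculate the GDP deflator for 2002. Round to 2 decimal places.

Nominal GDP 2002 = 20.95·72 + 26.28·509 + 29.62·240 = 21993.72.
Real GDP 2002 (at 1994 prices) = 17.73·72 + 26.23·509 + 21.48·240 = 19782.83.
Deflator = Nominal/Real × 100 = 21993.72/19782.83 × 100 = 111.176.

111.18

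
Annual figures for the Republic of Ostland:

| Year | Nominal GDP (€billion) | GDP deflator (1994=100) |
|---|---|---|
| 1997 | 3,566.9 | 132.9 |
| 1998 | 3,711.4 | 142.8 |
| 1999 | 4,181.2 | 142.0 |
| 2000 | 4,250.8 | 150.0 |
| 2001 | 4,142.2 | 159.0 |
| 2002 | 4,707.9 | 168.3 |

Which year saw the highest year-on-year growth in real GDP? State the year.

1999

1998: real = 3711.4/1.428 = 2599.02; growth vs 1997 (2683.90) = -3.16%.
1999: real = 4181.2/1.420 = 2944.51; growth vs 1998 (2599.02) = 13.29%.
2000: real = 4250.8/1.500 = 2833.87; growth vs 1999 (2944.51) = -3.76%.
2001: real = 4142.2/1.590 = 2605.16; growth vs 2000 (2833.87) = -8.07%.
2002: real = 4707.9/1.683 = 2797.33; growth vs 2001 (2605.16) = 7.38%.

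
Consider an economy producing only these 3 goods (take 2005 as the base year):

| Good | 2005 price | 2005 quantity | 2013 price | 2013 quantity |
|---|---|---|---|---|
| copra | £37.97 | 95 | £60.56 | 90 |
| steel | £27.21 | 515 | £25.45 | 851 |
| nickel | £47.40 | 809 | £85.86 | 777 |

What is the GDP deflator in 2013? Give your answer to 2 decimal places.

147.98

Nominal GDP 2013 = 60.56·90 + 25.45·851 + 85.86·777 = 93821.57.
Real GDP 2013 (at 2005 prices) = 37.97·90 + 27.21·851 + 47.40·777 = 63402.81.
Deflator = Nominal/Real × 100 = 93821.57/63402.81 × 100 = 147.977.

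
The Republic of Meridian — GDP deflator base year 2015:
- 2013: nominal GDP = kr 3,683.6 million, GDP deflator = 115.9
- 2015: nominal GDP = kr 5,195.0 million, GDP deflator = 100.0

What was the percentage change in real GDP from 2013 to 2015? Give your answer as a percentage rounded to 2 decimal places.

63.45%

Real GDP 2013 = 3683.6 / 1.159 = 3178.26.
Real GDP 2015 = 5195.0 / 1.000 = 5195.00.
Real growth = 5195.00 / 3178.26 − 1 = 0.6345.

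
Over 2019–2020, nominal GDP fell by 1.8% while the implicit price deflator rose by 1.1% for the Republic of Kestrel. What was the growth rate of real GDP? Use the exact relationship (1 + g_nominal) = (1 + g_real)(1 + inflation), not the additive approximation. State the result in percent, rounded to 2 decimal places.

-2.87%

(1 + g_nom) = (1 + g_real)(1 + π), so g_real = 0.9820 / 1.0110 − 1 = -0.02868.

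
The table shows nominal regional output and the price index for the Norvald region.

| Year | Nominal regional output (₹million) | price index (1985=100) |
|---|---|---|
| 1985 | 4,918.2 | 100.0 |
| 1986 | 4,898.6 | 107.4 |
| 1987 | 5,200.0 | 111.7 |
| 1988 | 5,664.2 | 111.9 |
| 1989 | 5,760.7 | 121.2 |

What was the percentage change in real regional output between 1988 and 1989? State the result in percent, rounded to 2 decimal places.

Real regional output 1988 = 5664.2/1.119 = 5061.84.
Real regional output 1989 = 5760.7/1.212 = 4753.05.
Change = 4753.05/5061.84 − 1 = -0.0610.

-6.10%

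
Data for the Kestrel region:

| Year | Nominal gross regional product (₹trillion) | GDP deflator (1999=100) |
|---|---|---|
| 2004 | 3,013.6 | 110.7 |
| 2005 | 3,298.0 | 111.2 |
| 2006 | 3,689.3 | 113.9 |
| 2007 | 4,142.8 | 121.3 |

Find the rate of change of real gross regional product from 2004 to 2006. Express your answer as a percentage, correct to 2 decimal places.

18.98%

Real gross regional product 2004 = 3013.6/1.107 = 2722.31.
Real gross regional product 2006 = 3689.3/1.139 = 3239.07.
Change = 3239.07/2722.31 − 1 = 0.1898.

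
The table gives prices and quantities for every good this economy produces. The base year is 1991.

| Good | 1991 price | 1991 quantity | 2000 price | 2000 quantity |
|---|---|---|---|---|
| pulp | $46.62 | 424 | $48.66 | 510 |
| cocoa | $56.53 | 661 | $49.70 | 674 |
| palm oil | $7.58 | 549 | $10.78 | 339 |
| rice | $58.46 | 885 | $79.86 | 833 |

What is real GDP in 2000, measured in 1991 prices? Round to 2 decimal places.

Real GDP 2000 = Σ (p_1991 × q_2000) = 46.62·510 + 56.53·674 + 7.58·339 + 58.46·833 = 113144.22.

$113144.22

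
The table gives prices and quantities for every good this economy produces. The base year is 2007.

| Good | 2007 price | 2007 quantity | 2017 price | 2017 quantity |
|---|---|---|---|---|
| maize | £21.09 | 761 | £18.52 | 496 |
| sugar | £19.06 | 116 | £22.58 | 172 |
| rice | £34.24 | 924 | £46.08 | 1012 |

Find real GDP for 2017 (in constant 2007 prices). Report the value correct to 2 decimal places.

£48389.84

Real GDP 2017 = Σ (p_2007 × q_2017) = 21.09·496 + 19.06·172 + 34.24·1012 = 48389.84.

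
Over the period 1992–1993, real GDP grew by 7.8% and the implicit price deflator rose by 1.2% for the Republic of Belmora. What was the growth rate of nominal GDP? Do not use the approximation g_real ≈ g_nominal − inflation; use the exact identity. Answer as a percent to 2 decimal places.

9.09%

(1 + g_nom) = (1 + g_real)(1 + π) = 1.0780 × 1.0120 = 1.09094.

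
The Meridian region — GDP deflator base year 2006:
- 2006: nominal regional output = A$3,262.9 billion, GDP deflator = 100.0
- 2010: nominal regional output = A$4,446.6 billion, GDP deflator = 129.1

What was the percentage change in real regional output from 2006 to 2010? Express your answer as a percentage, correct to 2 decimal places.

Real regional output 2006 = 3262.9 / 1.000 = 3262.90.
Real regional output 2010 = 4446.6 / 1.291 = 3444.31.
Real growth = 3444.31 / 3262.90 − 1 = 0.0556.

5.56%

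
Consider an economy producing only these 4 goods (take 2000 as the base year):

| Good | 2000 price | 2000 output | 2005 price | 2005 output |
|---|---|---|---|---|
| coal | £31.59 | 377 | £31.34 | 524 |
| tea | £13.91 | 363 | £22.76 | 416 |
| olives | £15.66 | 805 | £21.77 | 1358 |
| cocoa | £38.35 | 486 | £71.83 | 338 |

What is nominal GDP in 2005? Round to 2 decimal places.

Nominal GDP 2005 = Σ (p_2005 × q_2005) = 31.34·524 + 22.76·416 + 21.77·1358 + 71.83·338 = 79732.52.

£79732.52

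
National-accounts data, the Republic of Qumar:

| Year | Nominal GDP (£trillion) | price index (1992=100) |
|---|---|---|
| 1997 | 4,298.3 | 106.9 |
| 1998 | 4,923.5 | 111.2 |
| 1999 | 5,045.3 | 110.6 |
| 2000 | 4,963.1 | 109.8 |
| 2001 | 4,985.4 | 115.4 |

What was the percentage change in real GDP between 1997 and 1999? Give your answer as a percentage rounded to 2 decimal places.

13.45%

Real GDP 1997 = 4298.3/1.069 = 4020.86.
Real GDP 1999 = 5045.3/1.106 = 4561.75.
Change = 4561.75/4020.86 − 1 = 0.1345.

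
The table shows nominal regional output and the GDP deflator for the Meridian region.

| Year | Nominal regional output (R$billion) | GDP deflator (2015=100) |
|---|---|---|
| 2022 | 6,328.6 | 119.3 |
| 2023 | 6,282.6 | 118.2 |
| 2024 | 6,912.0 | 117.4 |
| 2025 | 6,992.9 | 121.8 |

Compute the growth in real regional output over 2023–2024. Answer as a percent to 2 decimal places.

Real regional output 2023 = 6282.6/1.182 = 5315.23.
Real regional output 2024 = 6912.0/1.174 = 5887.56.
Change = 5887.56/5315.23 − 1 = 0.1077.

10.77%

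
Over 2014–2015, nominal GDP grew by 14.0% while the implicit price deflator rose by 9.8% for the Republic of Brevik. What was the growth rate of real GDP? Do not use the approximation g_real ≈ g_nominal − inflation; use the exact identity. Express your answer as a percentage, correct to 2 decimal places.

(1 + g_nom) = (1 + g_real)(1 + π), so g_real = 1.1400 / 1.0980 − 1 = 0.03825.

3.83%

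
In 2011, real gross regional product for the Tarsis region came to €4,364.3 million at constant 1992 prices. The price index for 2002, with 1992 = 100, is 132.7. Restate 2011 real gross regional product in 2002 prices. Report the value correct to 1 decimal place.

€5,791.4 million

Real gross regional product in 2002 prices = Real gross regional product in 1992 prices × (P_2002/P_1992) = 4364.3 × 1.327 = 5791.43.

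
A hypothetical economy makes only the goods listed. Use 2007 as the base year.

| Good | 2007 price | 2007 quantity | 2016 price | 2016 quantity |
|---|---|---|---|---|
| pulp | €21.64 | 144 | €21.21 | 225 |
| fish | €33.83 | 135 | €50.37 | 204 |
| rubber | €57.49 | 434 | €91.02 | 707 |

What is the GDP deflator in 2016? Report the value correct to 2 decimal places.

Nominal GDP 2016 = 21.21·225 + 50.37·204 + 91.02·707 = 79398.87.
Real GDP 2016 (at 2007 prices) = 21.64·225 + 33.83·204 + 57.49·707 = 52415.75.
Deflator = Nominal/Real × 100 = 79398.87/52415.75 × 100 = 151.479.

151.48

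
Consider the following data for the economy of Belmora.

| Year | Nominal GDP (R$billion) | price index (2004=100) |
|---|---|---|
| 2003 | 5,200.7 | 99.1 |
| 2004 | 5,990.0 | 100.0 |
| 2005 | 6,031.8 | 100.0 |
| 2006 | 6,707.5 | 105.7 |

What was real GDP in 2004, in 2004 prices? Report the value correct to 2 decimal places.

Real GDP 2004 = 5990.0 / 1.000 = 5990.00.

R$5,990.00 billion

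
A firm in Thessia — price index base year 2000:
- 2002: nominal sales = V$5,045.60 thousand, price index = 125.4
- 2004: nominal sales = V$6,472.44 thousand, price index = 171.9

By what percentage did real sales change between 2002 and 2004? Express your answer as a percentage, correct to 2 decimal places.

Real sales 2002 = 5045.60 / 1.254 = 4023.60.
Real sales 2004 = 6472.44 / 1.719 = 3765.24.
Real growth = 3765.24 / 4023.60 − 1 = -0.0642.

-6.42%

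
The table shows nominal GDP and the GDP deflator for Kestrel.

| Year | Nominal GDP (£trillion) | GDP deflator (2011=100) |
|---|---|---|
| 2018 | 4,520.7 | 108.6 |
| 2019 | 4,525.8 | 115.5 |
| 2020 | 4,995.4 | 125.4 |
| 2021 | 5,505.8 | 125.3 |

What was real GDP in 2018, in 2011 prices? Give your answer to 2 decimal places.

£4,162.71 trillion

Real GDP 2018 = 4520.7 / 1.086 = 4162.71.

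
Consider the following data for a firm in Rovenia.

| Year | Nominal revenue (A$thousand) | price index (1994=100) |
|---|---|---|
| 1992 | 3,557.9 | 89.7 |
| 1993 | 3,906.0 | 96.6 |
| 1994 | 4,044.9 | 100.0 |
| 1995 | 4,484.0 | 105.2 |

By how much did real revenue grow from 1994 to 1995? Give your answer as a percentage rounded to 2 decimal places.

Real revenue 1994 = 4044.9/1.000 = 4044.90.
Real revenue 1995 = 4484.0/1.052 = 4262.36.
Change = 4262.36/4044.90 − 1 = 0.0538.

5.38%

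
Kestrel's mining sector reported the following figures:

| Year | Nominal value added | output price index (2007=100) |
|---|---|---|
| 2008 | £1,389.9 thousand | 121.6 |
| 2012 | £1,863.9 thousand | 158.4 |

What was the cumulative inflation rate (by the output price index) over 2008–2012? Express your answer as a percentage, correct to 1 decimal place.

30.3%

Price-level change = 158.4 / 121.6 − 1 = 0.3026.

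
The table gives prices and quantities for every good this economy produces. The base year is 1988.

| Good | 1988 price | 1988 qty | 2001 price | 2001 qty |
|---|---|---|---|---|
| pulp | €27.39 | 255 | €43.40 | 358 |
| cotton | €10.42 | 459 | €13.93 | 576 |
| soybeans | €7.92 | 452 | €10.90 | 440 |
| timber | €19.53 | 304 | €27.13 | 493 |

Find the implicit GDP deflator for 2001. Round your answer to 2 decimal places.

Nominal GDP 2001 = 43.40·358 + 13.93·576 + 10.90·440 + 27.13·493 = 41731.97.
Real GDP 2001 (at 1988 prices) = 27.39·358 + 10.42·576 + 7.92·440 + 19.53·493 = 28920.63.
Deflator = Nominal/Real × 100 = 41731.97/28920.63 × 100 = 144.298.

144.30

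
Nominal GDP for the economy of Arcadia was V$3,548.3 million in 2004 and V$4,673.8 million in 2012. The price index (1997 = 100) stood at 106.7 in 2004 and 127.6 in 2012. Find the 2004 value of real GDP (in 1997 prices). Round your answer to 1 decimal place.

V$3,325.5 million

Real GDP = Nominal / (price index/100) = 3548.3 / 1.067 = 3325.49.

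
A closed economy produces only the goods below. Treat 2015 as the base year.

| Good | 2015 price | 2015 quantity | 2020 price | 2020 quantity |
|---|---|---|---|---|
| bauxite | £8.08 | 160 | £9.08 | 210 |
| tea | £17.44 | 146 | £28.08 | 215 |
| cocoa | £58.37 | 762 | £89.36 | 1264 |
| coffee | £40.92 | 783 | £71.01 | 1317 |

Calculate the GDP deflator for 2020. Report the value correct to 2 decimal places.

161.07

Nominal GDP 2020 = 9.08·210 + 28.08·215 + 89.36·1264 + 71.01·1317 = 214415.21.
Real GDP 2020 (at 2015 prices) = 8.08·210 + 17.44·215 + 58.37·1264 + 40.92·1317 = 133117.72.
Deflator = Nominal/Real × 100 = 214415.21/133117.72 × 100 = 161.072.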